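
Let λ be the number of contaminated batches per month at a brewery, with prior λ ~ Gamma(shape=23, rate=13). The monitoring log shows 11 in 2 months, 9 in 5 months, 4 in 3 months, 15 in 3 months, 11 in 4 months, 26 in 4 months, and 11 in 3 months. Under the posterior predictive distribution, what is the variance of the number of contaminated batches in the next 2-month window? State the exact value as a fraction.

8580/1369

Total count: 11 + 9 + 4 + 15 + 11 + 26 + 11 = 87.
Total exposure: 2 + 5 + 3 + 3 + 4 + 4 + 3 = 24 months.
Conjugate update: add total count to the shape and total exposure to the rate, giving Gamma(110, 37).
The posterior predictive for a window of length T is Negative Binomial with variance T·α'·(β'+T)/β'² = 2·110·39/1369 = 8580/1369.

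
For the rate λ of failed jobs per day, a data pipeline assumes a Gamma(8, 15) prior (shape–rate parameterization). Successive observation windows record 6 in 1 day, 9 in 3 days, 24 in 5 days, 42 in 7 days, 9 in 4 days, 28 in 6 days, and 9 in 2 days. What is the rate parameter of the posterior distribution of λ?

43

Total count: 6 + 9 + 24 + 42 + 9 + 28 + 9 = 127.
Total exposure: 1 + 3 + 5 + 7 + 4 + 6 + 2 = 28 days.
By Gamma–Poisson conjugacy, the posterior is Gamma(α + Σx, β + Σt) = Gamma(8 + 127, 15 + 28) = Gamma(135, 43).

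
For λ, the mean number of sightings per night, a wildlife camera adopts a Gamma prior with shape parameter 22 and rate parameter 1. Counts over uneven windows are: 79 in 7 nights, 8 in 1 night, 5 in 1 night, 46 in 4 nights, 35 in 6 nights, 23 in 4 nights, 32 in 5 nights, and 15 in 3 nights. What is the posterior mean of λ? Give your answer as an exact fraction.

Total count: 79 + 8 + 5 + 46 + 35 + 23 + 32 + 15 = 243.
Total exposure: 7 + 1 + 1 + 4 + 6 + 4 + 5 + 3 = 31 nights.
Posterior: α' = 22 + 243 = 265, β' = 1 + 31 = 32.
Posterior mean = α'/β' = 265/32.

265/32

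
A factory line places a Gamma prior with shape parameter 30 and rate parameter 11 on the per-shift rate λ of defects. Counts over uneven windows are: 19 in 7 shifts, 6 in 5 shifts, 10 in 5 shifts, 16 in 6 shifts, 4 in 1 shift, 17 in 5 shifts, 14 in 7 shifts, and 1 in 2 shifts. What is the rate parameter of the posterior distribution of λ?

49

Total count: 19 + 6 + 10 + 16 + 4 + 17 + 14 + 1 = 87.
Total exposure: 7 + 5 + 5 + 6 + 1 + 5 + 7 + 2 = 38 shifts.
Posterior: α' = 30 + 87 = 117, β' = 11 + 38 = 49.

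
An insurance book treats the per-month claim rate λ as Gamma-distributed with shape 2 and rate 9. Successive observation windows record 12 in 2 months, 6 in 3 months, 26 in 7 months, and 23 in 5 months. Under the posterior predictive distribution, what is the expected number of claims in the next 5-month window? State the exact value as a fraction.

345/26

Total count: 12 + 6 + 26 + 23 = 67.
Total exposure: 2 + 3 + 7 + 5 = 17 months.
Gamma(α, β) with Poisson data over total exposure Σt gives posterior Gamma(α+Σx, β+Σt) = Gamma(69, 26).
Predictive mean over a 5-month window = T·E[λ|data] = 5·69/26 = 345/26.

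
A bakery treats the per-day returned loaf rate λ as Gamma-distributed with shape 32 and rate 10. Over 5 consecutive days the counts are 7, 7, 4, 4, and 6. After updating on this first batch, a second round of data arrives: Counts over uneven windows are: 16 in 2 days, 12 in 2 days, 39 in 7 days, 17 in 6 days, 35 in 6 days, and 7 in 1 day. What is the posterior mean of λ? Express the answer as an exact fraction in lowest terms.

62/13

Total count: 7 + 7 + 4 + 4 + 6 = 28.
Total exposure: 5 days.
After the first batch: Gamma(32 + 28, 10 + 5) = Gamma(60, 15).
Total count: 16 + 12 + 39 + 17 + 35 + 7 = 126.
Total exposure: 2 + 2 + 7 + 6 + 6 + 1 = 24 days.
After the second batch: Gamma(60 + 126, 15 + 24) = Gamma(186, 39).
Posterior mean = α'/β' = 186/39 = 62/13.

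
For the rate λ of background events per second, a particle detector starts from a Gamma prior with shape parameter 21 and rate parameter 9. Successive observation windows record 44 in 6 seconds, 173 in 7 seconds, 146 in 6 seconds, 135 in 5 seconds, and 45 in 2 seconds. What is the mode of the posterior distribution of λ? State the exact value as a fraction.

Total count: 44 + 173 + 146 + 135 + 45 = 543.
Total exposure: 6 + 7 + 6 + 5 + 2 = 26 seconds.
By Gamma–Poisson conjugacy, the posterior is Gamma(α + Σx, β + Σt) = Gamma(21 + 543, 9 + 26) = Gamma(564, 35).
Posterior mode = (α'−1)/β' = 563/35.

563/35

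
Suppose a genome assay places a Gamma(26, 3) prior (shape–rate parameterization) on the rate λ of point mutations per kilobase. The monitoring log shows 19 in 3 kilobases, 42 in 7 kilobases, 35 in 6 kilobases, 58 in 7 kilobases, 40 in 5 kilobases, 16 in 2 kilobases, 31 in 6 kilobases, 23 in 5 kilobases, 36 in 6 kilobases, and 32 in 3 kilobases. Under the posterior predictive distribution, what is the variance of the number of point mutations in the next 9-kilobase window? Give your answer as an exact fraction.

199764/2809

Total count: 19 + 42 + 35 + 58 + 40 + 16 + 31 + 23 + 36 + 32 = 332.
Total exposure: 3 + 7 + 6 + 7 + 5 + 2 + 6 + 5 + 6 + 3 = 50 kilobases.
Conjugate update: add total count to the shape and total exposure to the rate, giving Gamma(358, 53).
The posterior predictive for a window of length T is Negative Binomial with variance T·α'·(β'+T)/β'² = 9·358·62/2809 = 199764/2809.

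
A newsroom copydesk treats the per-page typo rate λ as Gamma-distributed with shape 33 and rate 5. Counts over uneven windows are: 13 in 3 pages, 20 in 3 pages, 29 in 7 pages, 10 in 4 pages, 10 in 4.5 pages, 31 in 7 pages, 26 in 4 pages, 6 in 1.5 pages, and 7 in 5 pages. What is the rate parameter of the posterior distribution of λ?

44

Total count: 13 + 20 + 29 + 10 + 10 + 31 + 26 + 6 + 7 = 152.
Total exposure: 3 + 3 + 7 + 4 + 4.5 + 7 + 4 + 1.5 + 5 = 39 pages.
By Gamma–Poisson conjugacy, the posterior is Gamma(α + Σx, β + Σt) = Gamma(33 + 152, 5 + 39) = Gamma(185, 44).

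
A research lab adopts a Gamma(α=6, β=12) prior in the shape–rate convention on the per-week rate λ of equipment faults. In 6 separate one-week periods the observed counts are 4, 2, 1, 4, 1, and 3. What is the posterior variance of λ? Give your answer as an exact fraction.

7/108

Total count: 4 + 2 + 1 + 4 + 1 + 3 = 15.
Total exposure: 6 weeks.
By Gamma–Poisson conjugacy, the posterior is Gamma(α + Σx, β + Σt) = Gamma(6 + 15, 12 + 6) = Gamma(21, 18).
Posterior variance = α'/β'² = 21/324 = 7/108.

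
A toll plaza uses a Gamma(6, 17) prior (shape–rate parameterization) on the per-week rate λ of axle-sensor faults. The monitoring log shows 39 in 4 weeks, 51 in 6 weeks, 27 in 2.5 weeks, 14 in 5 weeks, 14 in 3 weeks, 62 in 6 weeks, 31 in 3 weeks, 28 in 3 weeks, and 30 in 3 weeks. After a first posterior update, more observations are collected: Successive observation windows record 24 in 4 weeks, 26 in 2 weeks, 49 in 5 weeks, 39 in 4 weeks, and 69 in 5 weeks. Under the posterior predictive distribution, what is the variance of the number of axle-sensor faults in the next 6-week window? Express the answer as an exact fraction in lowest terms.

Total count: 39 + 51 + 27 + 14 + 14 + 62 + 31 + 28 + 30 = 296.
Total exposure: 4 + 6 + 2.5 + 5 + 3 + 6 + 3 + 3 + 3 = 35.5 weeks.
After the first batch: Gamma(6 + 296, 17 + 35.5) = Gamma(302, 105/2).
Total count: 24 + 26 + 49 + 39 + 69 = 207.
Total exposure: 4 + 2 + 5 + 4 + 5 = 20 weeks.
After the second batch: Gamma(302 + 207, 105/2 + 20) = Gamma(509, 145/2).
The posterior predictive for a window of length T is Negative Binomial with variance T·α'·(β'+T)/β'² = 6·509·(157/2)/(21025/4) = 958956/21025.

958956/21025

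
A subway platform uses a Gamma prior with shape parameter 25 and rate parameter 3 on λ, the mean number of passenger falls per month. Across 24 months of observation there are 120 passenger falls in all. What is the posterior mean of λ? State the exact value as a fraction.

145/27

Total count 120 over total exposure 24 months.
By Gamma–Poisson conjugacy, the posterior is Gamma(α + Σx, β + Σt) = Gamma(25 + 120, 3 + 24) = Gamma(145, 27).
Posterior mean = α'/β' = 145/27.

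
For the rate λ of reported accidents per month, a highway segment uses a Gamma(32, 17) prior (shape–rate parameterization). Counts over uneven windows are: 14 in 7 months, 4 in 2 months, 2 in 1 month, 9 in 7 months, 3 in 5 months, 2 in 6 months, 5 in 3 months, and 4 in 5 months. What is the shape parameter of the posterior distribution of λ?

Total count: 14 + 4 + 2 + 9 + 3 + 2 + 5 + 4 = 43.
Total exposure: 7 + 2 + 1 + 7 + 5 + 6 + 3 + 5 = 36 months.
By Gamma–Poisson conjugacy, the posterior is Gamma(α + Σx, β + Σt) = Gamma(32 + 43, 17 + 36) = Gamma(75, 53).

75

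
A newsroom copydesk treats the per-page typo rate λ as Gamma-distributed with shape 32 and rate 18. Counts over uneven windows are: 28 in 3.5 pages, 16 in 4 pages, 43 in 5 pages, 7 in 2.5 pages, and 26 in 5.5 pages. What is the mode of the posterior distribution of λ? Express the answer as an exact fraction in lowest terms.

302/77

Total count: 28 + 16 + 43 + 7 + 26 = 120.
Total exposure: 3.5 + 4 + 5 + 2.5 + 5.5 = 20.5 pages.
Conjugate update: add total count to the shape and total exposure to the rate, giving Gamma(152, 77/2).
Posterior mode = (α'−1)/β' = 151/(77/2) = 302/77.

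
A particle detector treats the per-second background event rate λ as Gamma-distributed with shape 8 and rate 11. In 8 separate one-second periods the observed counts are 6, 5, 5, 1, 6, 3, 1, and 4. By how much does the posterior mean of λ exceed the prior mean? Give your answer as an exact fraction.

Total count: 6 + 5 + 5 + 1 + 6 + 3 + 1 + 4 = 31.
Total exposure: 8 seconds.
The Gamma prior is conjugate for the Poisson rate, so λ | data ~ Gamma(8+31, 11+8) = Gamma(39, 19).
Posterior mean = 39/19 = 39/19; prior mean = 8/11 = 8/11. Difference = 39/19 − 8/11 = 277/209.

277/209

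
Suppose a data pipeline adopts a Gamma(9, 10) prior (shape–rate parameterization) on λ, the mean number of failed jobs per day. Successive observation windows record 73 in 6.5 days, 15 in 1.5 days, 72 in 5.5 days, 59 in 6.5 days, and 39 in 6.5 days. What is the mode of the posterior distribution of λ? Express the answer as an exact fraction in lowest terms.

532/73

Total count: 73 + 15 + 72 + 59 + 39 = 258.
Total exposure: 6.5 + 1.5 + 5.5 + 6.5 + 6.5 = 26.5 days.
Posterior: α' = 9 + 258 = 267, β' = 10 + 26.5 = 73/2.
Posterior mode = (α'−1)/β' = 266/(73/2) = 532/73.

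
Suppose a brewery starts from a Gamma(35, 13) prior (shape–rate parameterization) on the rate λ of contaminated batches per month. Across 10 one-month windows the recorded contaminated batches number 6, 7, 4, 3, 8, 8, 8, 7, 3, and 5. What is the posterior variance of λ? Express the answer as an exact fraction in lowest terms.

Total count: 6 + 7 + 4 + 3 + 8 + 8 + 8 + 7 + 3 + 5 = 59.
Total exposure: 10 months.
Posterior: α' = 35 + 59 = 94, β' = 13 + 10 = 23.
Posterior variance = α'/β'² = 94/529.

94/529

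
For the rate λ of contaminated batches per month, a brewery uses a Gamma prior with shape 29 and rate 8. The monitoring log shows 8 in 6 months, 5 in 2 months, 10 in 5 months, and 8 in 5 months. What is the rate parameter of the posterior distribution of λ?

26

Total count: 8 + 5 + 10 + 8 = 31.
Total exposure: 6 + 2 + 5 + 5 = 18 months.
By Gamma–Poisson conjugacy, the posterior is Gamma(α + Σx, β + Σt) = Gamma(29 + 31, 8 + 18) = Gamma(60, 26).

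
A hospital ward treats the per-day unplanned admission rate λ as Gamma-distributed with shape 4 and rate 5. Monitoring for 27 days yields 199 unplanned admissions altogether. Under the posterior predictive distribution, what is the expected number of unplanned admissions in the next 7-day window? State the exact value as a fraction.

1421/32

Total count 199 over total exposure 27 days.
The Gamma prior is conjugate for the Poisson rate, so λ | data ~ Gamma(4+199, 5+27) = Gamma(203, 32).
Predictive mean over a 7-day window = T·E[λ|data] = 7·203/32 = 1421/32.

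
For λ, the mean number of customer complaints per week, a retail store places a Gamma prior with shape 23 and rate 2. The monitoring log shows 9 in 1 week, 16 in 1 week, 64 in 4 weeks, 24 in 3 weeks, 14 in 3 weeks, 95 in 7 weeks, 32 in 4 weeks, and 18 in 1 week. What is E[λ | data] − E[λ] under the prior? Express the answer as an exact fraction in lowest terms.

-2/13

Total count: 9 + 16 + 64 + 24 + 14 + 95 + 32 + 18 = 272.
Total exposure: 1 + 1 + 4 + 3 + 3 + 7 + 4 + 1 = 24 weeks.
Conjugate update: add total count to the shape and total exposure to the rate, giving Gamma(295, 26).
Posterior mean = 295/26 = 295/26; prior mean = 23/2 = 23/2. Difference = 295/26 − 23/2 = -2/13.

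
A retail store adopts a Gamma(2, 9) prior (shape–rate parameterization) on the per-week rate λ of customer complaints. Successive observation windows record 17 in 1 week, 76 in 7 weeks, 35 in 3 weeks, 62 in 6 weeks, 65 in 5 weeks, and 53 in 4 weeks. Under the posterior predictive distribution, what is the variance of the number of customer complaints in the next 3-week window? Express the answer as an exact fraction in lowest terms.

Total count: 17 + 76 + 35 + 62 + 65 + 53 = 308.
Total exposure: 1 + 7 + 3 + 6 + 5 + 4 = 26 weeks.
By Gamma–Poisson conjugacy, the posterior is Gamma(α + Σx, β + Σt) = Gamma(2 + 308, 9 + 26) = Gamma(310, 35).
The posterior predictive for a window of length T is Negative Binomial with variance T·α'·(β'+T)/β'² = 3·310·38/1225 = 7068/245.

7068/245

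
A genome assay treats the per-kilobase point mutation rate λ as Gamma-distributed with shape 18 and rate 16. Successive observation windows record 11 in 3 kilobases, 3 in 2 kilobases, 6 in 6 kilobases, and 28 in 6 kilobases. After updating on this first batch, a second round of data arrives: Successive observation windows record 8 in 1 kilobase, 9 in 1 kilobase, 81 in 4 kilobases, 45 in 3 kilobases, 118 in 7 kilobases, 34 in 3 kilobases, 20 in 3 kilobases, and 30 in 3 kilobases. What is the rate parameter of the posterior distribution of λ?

58

Total count: 11 + 3 + 6 + 28 = 48.
Total exposure: 3 + 2 + 6 + 6 = 17 kilobases.
After the first batch: Gamma(18 + 48, 16 + 17) = Gamma(66, 33).
Total count: 8 + 9 + 81 + 45 + 118 + 34 + 20 + 30 = 345.
Total exposure: 1 + 1 + 4 + 3 + 7 + 3 + 3 + 3 = 25 kilobases.
After the second batch: Gamma(66 + 345, 33 + 25) = Gamma(411, 58).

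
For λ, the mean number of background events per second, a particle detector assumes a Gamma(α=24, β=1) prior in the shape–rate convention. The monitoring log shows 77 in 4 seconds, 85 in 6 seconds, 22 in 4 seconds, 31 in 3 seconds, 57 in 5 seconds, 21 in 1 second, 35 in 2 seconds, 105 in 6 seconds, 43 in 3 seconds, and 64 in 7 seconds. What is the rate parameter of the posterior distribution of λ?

Total count: 77 + 85 + 22 + 31 + 57 + 21 + 35 + 105 + 43 + 64 = 540.
Total exposure: 4 + 6 + 4 + 3 + 5 + 1 + 2 + 6 + 3 + 7 = 41 seconds.
The Gamma prior is conjugate for the Poisson rate, so λ | data ~ Gamma(24+540, 1+41) = Gamma(564, 42).

42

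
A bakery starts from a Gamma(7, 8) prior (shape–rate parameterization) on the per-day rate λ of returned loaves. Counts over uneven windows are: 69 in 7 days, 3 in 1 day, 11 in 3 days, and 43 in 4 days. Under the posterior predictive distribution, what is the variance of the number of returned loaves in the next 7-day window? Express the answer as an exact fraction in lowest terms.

Total count: 69 + 3 + 11 + 43 = 126.
Total exposure: 7 + 1 + 3 + 4 = 15 days.
Posterior: α' = 7 + 126 = 133, β' = 8 + 15 = 23.
The posterior predictive for a window of length T is Negative Binomial with variance T·α'·(β'+T)/β'² = 7·133·30/529 = 27930/529.

27930/529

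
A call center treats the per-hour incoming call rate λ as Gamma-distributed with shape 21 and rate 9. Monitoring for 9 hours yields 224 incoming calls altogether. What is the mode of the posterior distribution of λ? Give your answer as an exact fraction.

122/9

Total count 224 over total exposure 9 hours.
Gamma(α, β) with Poisson data over total exposure Σt gives posterior Gamma(α+Σx, β+Σt) = Gamma(245, 18).
Posterior mode = (α'−1)/β' = 244/18 = 122/9.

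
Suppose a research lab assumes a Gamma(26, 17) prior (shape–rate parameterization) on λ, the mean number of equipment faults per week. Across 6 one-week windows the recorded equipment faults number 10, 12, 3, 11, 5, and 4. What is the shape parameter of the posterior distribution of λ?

71

Total count: 10 + 12 + 3 + 11 + 5 + 4 = 45.
Total exposure: 6 weeks.
Posterior: α' = 26 + 45 = 71, β' = 17 + 6 = 23.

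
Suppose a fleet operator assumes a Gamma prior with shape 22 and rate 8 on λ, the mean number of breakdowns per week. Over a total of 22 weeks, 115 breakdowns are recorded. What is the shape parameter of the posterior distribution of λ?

Total count 115 over total exposure 22 weeks.
By Gamma–Poisson conjugacy, the posterior is Gamma(α + Σx, β + Σt) = Gamma(22 + 115, 8 + 22) = Gamma(137, 30).

137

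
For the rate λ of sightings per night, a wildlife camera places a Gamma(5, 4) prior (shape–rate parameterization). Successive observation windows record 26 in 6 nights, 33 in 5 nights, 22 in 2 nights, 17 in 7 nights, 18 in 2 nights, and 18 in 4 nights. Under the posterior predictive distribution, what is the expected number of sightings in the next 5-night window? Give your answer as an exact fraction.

139/6

Total count: 26 + 33 + 22 + 17 + 18 + 18 = 134.
Total exposure: 6 + 5 + 2 + 7 + 2 + 4 = 26 nights.
By Gamma–Poisson conjugacy, the posterior is Gamma(α + Σx, β + Σt) = Gamma(5 + 134, 4 + 26) = Gamma(139, 30).
Predictive mean over a 5-night window = T·E[λ|data] = 5·139/30 = 139/6.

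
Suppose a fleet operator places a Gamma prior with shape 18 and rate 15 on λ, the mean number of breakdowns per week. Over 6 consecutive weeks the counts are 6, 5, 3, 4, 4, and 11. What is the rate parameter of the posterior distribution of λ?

21

Total count: 6 + 5 + 3 + 4 + 4 + 11 = 33.
Total exposure: 6 weeks.
Posterior: α' = 18 + 33 = 51, β' = 15 + 6 = 21.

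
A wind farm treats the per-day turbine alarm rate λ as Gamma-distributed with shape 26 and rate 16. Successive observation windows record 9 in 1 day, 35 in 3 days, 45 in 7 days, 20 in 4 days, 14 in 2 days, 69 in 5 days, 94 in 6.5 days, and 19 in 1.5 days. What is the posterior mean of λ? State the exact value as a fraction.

331/46

Total count: 9 + 35 + 45 + 20 + 14 + 69 + 94 + 19 = 305.
Total exposure: 1 + 3 + 7 + 4 + 2 + 5 + 6.5 + 1.5 = 30 days.
The Gamma prior is conjugate for the Poisson rate, so λ | data ~ Gamma(26+305, 16+30) = Gamma(331, 46).
Posterior mean = α'/β' = 331/46.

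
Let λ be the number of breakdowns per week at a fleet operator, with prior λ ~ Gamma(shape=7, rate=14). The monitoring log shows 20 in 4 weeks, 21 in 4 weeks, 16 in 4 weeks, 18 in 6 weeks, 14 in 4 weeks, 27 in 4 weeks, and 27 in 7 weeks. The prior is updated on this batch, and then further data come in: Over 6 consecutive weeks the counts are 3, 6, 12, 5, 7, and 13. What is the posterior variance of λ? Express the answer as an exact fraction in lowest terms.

Total count: 20 + 21 + 16 + 18 + 14 + 27 + 27 = 143.
Total exposure: 4 + 4 + 4 + 6 + 4 + 4 + 7 = 33 weeks.
After the first batch: Gamma(7 + 143, 14 + 33) = Gamma(150, 47).
Total count: 3 + 6 + 12 + 5 + 7 + 13 = 46.
Total exposure: 6 weeks.
After the second batch: Gamma(150 + 46, 47 + 6) = Gamma(196, 53).
Posterior variance = α'/β'² = 196/2809.

196/2809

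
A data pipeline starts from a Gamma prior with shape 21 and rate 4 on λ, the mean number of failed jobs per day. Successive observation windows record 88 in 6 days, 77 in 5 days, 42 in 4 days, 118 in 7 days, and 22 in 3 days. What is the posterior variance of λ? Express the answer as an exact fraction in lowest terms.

368/841

Total count: 88 + 77 + 42 + 118 + 22 = 347.
Total exposure: 6 + 5 + 4 + 7 + 3 = 25 days.
Conjugate update: add total count to the shape and total exposure to the rate, giving Gamma(368, 29).
Posterior variance = α'/β'² = 368/841.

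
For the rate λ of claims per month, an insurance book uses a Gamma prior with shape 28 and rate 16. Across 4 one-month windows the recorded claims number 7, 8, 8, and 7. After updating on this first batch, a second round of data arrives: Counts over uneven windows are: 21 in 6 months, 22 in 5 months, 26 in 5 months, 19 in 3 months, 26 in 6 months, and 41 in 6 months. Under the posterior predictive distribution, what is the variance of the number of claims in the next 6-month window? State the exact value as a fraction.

8094/289

Total count: 7 + 8 + 8 + 7 = 30.
Total exposure: 4 months.
After the first batch: Gamma(28 + 30, 16 + 4) = Gamma(58, 20).
Total count: 21 + 22 + 26 + 19 + 26 + 41 = 155.
Total exposure: 6 + 5 + 5 + 3 + 6 + 6 = 31 months.
After the second batch: Gamma(58 + 155, 20 + 31) = Gamma(213, 51).
The posterior predictive for a window of length T is Negative Binomial with variance T·α'·(β'+T)/β'² = 6·213·57/2601 = 8094/289.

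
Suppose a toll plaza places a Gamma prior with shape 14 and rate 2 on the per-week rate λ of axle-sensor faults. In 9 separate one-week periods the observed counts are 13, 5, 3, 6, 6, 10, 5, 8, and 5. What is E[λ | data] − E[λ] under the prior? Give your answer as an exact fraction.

-2/11

Total count: 13 + 5 + 3 + 6 + 6 + 10 + 5 + 8 + 5 = 61.
Total exposure: 9 weeks.
Posterior: α' = 14 + 61 = 75, β' = 2 + 9 = 11.
Posterior mean = 75/11 = 75/11; prior mean = 14/2 = 7. Difference = 75/11 − 7 = -2/11.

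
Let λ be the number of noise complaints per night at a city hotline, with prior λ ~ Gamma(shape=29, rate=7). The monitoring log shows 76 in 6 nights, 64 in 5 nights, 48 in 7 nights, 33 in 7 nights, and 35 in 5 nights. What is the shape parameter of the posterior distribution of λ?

Total count: 76 + 64 + 48 + 33 + 35 = 256.
Total exposure: 6 + 5 + 7 + 7 + 5 = 30 nights.
Conjugate update: add total count to the shape and total exposure to the rate, giving Gamma(285, 37).

285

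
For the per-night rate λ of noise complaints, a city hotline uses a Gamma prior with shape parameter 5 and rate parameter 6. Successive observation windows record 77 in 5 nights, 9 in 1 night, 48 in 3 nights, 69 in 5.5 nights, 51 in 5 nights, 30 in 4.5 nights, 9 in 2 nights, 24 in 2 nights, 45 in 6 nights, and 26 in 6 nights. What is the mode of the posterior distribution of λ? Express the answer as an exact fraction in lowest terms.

Total count: 77 + 9 + 48 + 69 + 51 + 30 + 9 + 24 + 45 + 26 = 388.
Total exposure: 5 + 1 + 3 + 5.5 + 5 + 4.5 + 2 + 2 + 6 + 6 = 40 nights.
Gamma(α, β) with Poisson data over total exposure Σt gives posterior Gamma(α+Σx, β+Σt) = Gamma(393, 46).
Posterior mode = (α'−1)/β' = 392/46 = 196/23.

196/23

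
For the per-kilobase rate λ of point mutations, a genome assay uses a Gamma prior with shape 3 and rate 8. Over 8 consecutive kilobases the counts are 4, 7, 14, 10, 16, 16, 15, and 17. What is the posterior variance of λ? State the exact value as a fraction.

Total count: 4 + 7 + 14 + 10 + 16 + 16 + 15 + 17 = 99.
Total exposure: 8 kilobases.
The Gamma prior is conjugate for the Poisson rate, so λ | data ~ Gamma(3+99, 8+8) = Gamma(102, 16).
Posterior variance = α'/β'² = 102/256 = 51/128.

51/128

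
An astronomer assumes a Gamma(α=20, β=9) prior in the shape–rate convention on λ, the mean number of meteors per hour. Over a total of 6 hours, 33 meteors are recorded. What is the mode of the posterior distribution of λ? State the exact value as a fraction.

Total count 33 over total exposure 6 hours.
The Gamma prior is conjugate for the Poisson rate, so λ | data ~ Gamma(20+33, 9+6) = Gamma(53, 15).
Posterior mode = (α'−1)/β' = 52/15.

52/15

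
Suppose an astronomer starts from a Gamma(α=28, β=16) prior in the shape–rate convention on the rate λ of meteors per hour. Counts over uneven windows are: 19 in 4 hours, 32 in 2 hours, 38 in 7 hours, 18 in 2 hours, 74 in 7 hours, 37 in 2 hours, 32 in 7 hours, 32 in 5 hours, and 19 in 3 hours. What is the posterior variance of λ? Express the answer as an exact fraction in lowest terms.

Total count: 19 + 32 + 38 + 18 + 74 + 37 + 32 + 32 + 19 = 301.
Total exposure: 4 + 2 + 7 + 2 + 7 + 2 + 7 + 5 + 3 = 39 hours.
The Gamma prior is conjugate for the Poisson rate, so λ | data ~ Gamma(28+301, 16+39) = Gamma(329, 55).
Posterior variance = α'/β'² = 329/3025.

329/3025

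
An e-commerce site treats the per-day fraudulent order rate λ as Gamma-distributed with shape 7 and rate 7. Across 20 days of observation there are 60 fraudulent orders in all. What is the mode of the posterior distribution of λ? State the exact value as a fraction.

Total count 60 over total exposure 20 days.
By Gamma–Poisson conjugacy, the posterior is Gamma(α + Σx, β + Σt) = Gamma(7 + 60, 7 + 20) = Gamma(67, 27).
Posterior mode = (α'−1)/β' = 66/27 = 22/9.

22/9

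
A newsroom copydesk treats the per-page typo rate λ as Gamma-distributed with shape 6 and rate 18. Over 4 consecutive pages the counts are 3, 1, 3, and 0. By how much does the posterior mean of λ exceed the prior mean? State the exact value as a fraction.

17/66

Total count: 3 + 1 + 3 + 0 = 7.
Total exposure: 4 pages.
Posterior: α' = 6 + 7 = 13, β' = 18 + 4 = 22.
Posterior mean = 13/22 = 13/22; prior mean = 6/18 = 1/3. Difference = 13/22 − 1/3 = 17/66.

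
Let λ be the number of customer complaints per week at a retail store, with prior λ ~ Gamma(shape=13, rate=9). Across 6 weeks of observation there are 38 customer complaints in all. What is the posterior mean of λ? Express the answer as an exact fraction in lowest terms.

17/5

Total count 38 over total exposure 6 weeks.
Posterior: α' = 13 + 38 = 51, β' = 9 + 6 = 15.
Posterior mean = α'/β' = 51/15 = 17/5.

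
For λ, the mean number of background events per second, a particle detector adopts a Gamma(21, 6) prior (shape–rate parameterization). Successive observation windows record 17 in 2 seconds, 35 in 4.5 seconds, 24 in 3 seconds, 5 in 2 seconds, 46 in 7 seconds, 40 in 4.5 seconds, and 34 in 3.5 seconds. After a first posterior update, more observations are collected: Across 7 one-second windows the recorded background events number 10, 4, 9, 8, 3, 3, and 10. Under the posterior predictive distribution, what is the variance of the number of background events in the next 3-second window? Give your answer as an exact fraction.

Total count: 17 + 35 + 24 + 5 + 46 + 40 + 34 = 201.
Total exposure: 2 + 4.5 + 3 + 2 + 7 + 4.5 + 3.5 = 26.5 seconds.
After the first batch: Gamma(21 + 201, 6 + 26.5) = Gamma(222, 65/2).
Total count: 10 + 4 + 9 + 8 + 3 + 3 + 10 = 47.
Total exposure: 7 seconds.
After the second batch: Gamma(222 + 47, 65/2 + 7) = Gamma(269, 79/2).
The posterior predictive for a window of length T is Negative Binomial with variance T·α'·(β'+T)/β'² = 3·269·(85/2)/(6241/4) = 137190/6241.

137190/6241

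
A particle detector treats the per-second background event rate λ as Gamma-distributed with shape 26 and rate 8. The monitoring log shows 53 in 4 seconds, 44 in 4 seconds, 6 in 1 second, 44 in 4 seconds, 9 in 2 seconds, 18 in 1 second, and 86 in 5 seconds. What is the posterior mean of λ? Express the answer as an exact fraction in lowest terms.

286/29

Total count: 53 + 44 + 6 + 44 + 9 + 18 + 86 = 260.
Total exposure: 4 + 4 + 1 + 4 + 2 + 1 + 5 = 21 seconds.
Gamma(α, β) with Poisson data over total exposure Σt gives posterior Gamma(α+Σx, β+Σt) = Gamma(286, 29).
Posterior mean = α'/β' = 286/29.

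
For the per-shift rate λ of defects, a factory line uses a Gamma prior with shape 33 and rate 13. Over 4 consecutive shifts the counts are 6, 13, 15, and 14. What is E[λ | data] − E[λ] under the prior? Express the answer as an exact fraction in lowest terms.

492/221

Total count: 6 + 13 + 15 + 14 = 48.
Total exposure: 4 shifts.
Gamma(α, β) with Poisson data over total exposure Σt gives posterior Gamma(α+Σx, β+Σt) = Gamma(81, 17).
Posterior mean = 81/17 = 81/17; prior mean = 33/13 = 33/13. Difference = 81/17 − 33/13 = 492/221.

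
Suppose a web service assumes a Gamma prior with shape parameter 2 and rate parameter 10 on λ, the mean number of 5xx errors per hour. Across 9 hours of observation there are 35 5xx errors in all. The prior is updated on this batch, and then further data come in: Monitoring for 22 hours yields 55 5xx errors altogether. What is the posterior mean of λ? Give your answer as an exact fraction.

Total count 35 over total exposure 9 hours.
After the first batch: Gamma(2 + 35, 10 + 9) = Gamma(37, 19).
Total count 55 over total exposure 22 hours.
After the second batch: Gamma(37 + 55, 19 + 22) = Gamma(92, 41).
Posterior mean = α'/β' = 92/41.

92/41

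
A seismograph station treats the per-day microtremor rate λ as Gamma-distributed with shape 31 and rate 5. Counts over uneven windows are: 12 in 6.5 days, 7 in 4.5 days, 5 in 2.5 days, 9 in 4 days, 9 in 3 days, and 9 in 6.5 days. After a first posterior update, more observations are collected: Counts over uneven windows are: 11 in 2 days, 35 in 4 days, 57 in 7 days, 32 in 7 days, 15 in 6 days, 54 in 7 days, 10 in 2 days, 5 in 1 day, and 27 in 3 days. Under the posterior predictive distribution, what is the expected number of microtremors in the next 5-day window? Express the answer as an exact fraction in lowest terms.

1640/71

Total count: 12 + 7 + 5 + 9 + 9 + 9 = 51.
Total exposure: 6.5 + 4.5 + 2.5 + 4 + 3 + 6.5 = 27 days.
After the first batch: Gamma(31 + 51, 5 + 27) = Gamma(82, 32).
Total count: 11 + 35 + 57 + 32 + 15 + 54 + 10 + 5 + 27 = 246.
Total exposure: 2 + 4 + 7 + 7 + 6 + 7 + 2 + 1 + 3 = 39 days.
After the second batch: Gamma(82 + 246, 32 + 39) = Gamma(328, 71).
Predictive mean over a 5-day window = T·E[λ|data] = 5·328/71 = 1640/71.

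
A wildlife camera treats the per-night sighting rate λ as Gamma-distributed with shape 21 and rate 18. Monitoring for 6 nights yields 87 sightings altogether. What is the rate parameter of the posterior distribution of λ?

24

Total count 87 over total exposure 6 nights.
By Gamma–Poisson conjugacy, the posterior is Gamma(α + Σx, β + Σt) = Gamma(21 + 87, 18 + 6) = Gamma(108, 24).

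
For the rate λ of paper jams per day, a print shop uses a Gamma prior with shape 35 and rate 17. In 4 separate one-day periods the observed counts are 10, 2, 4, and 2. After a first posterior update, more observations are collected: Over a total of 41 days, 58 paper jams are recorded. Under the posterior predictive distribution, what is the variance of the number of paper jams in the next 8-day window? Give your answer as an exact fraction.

15540/961

Total count: 10 + 2 + 4 + 2 = 18.
Total exposure: 4 days.
After the first batch: Gamma(35 + 18, 17 + 4) = Gamma(53, 21).
Total count 58 over total exposure 41 days.
After the second batch: Gamma(53 + 58, 21 + 41) = Gamma(111, 62).
The posterior predictive for a window of length T is Negative Binomial with variance T·α'·(β'+T)/β'² = 8·111·70/3844 = 15540/961.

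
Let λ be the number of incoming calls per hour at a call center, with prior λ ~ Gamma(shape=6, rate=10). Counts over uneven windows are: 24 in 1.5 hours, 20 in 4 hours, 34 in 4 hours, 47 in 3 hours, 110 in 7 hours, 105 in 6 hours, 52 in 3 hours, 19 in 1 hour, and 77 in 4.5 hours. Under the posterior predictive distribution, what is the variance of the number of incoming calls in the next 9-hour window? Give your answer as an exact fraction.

117819/968

Total count: 24 + 20 + 34 + 47 + 110 + 105 + 52 + 19 + 77 = 488.
Total exposure: 1.5 + 4 + 4 + 3 + 7 + 6 + 3 + 1 + 4.5 = 34 hours.
The Gamma prior is conjugate for the Poisson rate, so λ | data ~ Gamma(6+488, 10+34) = Gamma(494, 44).
The posterior predictive for a window of length T is Negative Binomial with variance T·α'·(β'+T)/β'² = 9·494·53/1936 = 117819/968.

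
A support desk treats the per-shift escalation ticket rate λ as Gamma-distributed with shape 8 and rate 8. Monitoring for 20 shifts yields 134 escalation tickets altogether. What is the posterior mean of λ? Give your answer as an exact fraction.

Total count 134 over total exposure 20 shifts.
Gamma(α, β) with Poisson data over total exposure Σt gives posterior Gamma(α+Σx, β+Σt) = Gamma(142, 28).
Posterior mean = α'/β' = 142/28 = 71/14.

71/14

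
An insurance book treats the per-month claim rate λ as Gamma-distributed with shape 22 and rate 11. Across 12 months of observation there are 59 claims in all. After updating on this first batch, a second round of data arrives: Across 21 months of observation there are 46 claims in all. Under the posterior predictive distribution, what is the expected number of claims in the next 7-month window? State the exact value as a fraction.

889/44

Total count 59 over total exposure 12 months.
After the first batch: Gamma(22 + 59, 11 + 12) = Gamma(81, 23).
Total count 46 over total exposure 21 months.
After the second batch: Gamma(81 + 46, 23 + 21) = Gamma(127, 44).
Predictive mean over a 7-month window = T·E[λ|data] = 7·127/44 = 889/44.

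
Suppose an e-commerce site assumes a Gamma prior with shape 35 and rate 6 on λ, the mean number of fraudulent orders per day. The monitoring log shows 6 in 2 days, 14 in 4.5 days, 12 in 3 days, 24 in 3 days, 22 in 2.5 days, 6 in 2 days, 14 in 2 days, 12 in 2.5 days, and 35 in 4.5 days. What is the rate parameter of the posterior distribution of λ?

32

Total count: 6 + 14 + 12 + 24 + 22 + 6 + 14 + 12 + 35 = 145.
Total exposure: 2 + 4.5 + 3 + 3 + 2.5 + 2 + 2 + 2.5 + 4.5 = 26 days.
Conjugate update: add total count to the shape and total exposure to the rate, giving Gamma(180, 32).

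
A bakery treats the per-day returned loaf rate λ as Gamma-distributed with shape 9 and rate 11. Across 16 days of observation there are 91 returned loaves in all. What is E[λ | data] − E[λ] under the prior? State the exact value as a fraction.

857/297

Total count 91 over total exposure 16 days.
Posterior: α' = 9 + 91 = 100, β' = 11 + 16 = 27.
Posterior mean = 100/27 = 100/27; prior mean = 9/11 = 9/11. Difference = 100/27 − 9/11 = 857/297.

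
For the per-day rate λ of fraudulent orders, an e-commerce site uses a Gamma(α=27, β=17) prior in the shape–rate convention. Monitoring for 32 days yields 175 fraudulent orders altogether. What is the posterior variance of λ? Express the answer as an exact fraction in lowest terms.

Total count 175 over total exposure 32 days.
By Gamma–Poisson conjugacy, the posterior is Gamma(α + Σx, β + Σt) = Gamma(27 + 175, 17 + 32) = Gamma(202, 49).
Posterior variance = α'/β'² = 202/2401.

202/2401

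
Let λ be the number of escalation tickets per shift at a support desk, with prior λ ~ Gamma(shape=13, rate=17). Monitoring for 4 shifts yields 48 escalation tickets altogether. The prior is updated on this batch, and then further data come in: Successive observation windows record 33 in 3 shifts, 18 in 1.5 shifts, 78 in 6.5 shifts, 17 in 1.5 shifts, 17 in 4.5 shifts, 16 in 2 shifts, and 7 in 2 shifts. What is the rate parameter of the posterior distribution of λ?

42

Total count 48 over total exposure 4 shifts.
After the first batch: Gamma(13 + 48, 17 + 4) = Gamma(61, 21).
Total count: 33 + 18 + 78 + 17 + 17 + 16 + 7 = 186.
Total exposure: 3 + 1.5 + 6.5 + 1.5 + 4.5 + 2 + 2 = 21 shifts.
After the second batch: Gamma(61 + 186, 21 + 21) = Gamma(247, 42).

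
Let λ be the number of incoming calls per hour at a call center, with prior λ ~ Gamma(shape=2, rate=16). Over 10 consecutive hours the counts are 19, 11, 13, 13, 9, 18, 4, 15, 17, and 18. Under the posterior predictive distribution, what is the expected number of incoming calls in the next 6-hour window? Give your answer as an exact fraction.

417/13

Total count: 19 + 11 + 13 + 13 + 9 + 18 + 4 + 15 + 17 + 18 = 137.
Total exposure: 10 hours.
Posterior: α' = 2 + 137 = 139, β' = 16 + 10 = 26.
Predictive mean over a 6-hour window = T·E[λ|data] = 6·139/26 = 417/13.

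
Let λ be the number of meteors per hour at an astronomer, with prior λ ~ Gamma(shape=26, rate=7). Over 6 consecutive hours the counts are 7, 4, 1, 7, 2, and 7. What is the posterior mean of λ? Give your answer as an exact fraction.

Total count: 7 + 4 + 1 + 7 + 2 + 7 = 28.
Total exposure: 6 hours.
Posterior: α' = 26 + 28 = 54, β' = 7 + 6 = 13.
Posterior mean = α'/β' = 54/13.

54/13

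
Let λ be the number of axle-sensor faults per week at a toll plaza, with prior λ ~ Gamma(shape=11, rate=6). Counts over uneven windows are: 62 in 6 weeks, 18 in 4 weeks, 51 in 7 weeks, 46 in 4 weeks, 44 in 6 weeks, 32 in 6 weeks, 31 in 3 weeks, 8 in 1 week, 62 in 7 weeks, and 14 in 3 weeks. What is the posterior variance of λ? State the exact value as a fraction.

379/2809

Total count: 62 + 18 + 51 + 46 + 44 + 32 + 31 + 8 + 62 + 14 = 368.
Total exposure: 6 + 4 + 7 + 4 + 6 + 6 + 3 + 1 + 7 + 3 = 47 weeks.
Conjugate update: add total count to the shape and total exposure to the rate, giving Gamma(379, 53).
Posterior variance = α'/β'² = 379/2809.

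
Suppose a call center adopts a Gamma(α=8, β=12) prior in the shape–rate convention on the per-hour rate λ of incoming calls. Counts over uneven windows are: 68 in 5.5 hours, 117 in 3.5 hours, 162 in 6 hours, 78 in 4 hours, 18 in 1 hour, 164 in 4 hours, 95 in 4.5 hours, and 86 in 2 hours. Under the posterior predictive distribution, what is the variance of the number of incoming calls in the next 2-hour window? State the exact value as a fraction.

283376/7225

Total count: 68 + 117 + 162 + 78 + 18 + 164 + 95 + 86 = 788.
Total exposure: 5.5 + 3.5 + 6 + 4 + 1 + 4 + 4.5 + 2 = 30.5 hours.
By Gamma–Poisson conjugacy, the posterior is Gamma(α + Σx, β + Σt) = Gamma(8 + 788, 12 + 30.5) = Gamma(796, 85/2).
The posterior predictive for a window of length T is Negative Binomial with variance T·α'·(β'+T)/β'² = 2·796·(89/2)/(7225/4) = 283376/7225.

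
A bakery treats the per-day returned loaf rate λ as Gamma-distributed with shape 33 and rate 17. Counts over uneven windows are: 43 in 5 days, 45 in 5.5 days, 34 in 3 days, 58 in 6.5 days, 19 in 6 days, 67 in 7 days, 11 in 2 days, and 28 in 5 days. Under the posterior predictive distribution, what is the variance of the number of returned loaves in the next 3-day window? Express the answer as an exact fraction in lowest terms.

Total count: 43 + 45 + 34 + 58 + 19 + 67 + 11 + 28 = 305.
Total exposure: 5 + 5.5 + 3 + 6.5 + 6 + 7 + 2 + 5 = 40 days.
Gamma(α, β) with Poisson data over total exposure Σt gives posterior Gamma(α+Σx, β+Σt) = Gamma(338, 57).
The posterior predictive for a window of length T is Negative Binomial with variance T·α'·(β'+T)/β'² = 3·338·60/3249 = 6760/361.

6760/361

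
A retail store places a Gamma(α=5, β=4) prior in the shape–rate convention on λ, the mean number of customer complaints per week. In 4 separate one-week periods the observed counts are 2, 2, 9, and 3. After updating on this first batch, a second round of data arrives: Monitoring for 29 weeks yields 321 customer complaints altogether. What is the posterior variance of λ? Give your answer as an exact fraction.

342/1369

Total count: 2 + 2 + 9 + 3 = 16.
Total exposure: 4 weeks.
After the first batch: Gamma(5 + 16, 4 + 4) = Gamma(21, 8).
Total count 321 over total exposure 29 weeks.
After the second batch: Gamma(21 + 321, 8 + 29) = Gamma(342, 37).
Posterior variance = α'/β'² = 342/1369.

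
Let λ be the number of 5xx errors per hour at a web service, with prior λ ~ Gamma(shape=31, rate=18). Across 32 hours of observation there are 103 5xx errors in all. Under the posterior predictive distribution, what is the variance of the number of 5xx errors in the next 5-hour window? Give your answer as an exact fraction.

737/50

Total count 103 over total exposure 32 hours.
Gamma(α, β) with Poisson data over total exposure Σt gives posterior Gamma(α+Σx, β+Σt) = Gamma(134, 50).
The posterior predictive for a window of length T is Negative Binomial with variance T·α'·(β'+T)/β'² = 5·134·55/2500 = 737/50.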